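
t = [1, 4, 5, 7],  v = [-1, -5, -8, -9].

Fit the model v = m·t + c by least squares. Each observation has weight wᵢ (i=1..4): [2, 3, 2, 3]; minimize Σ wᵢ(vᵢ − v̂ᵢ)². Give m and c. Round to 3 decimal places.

m = -1.371, c = 0.169

Sums needed: Σwᵢ·t·t = 247, Σwᵢ·t = 45, Σwᵢ·1 = 10.
For MᵀWv: Σwᵢ·t·v = -331, Σwᵢ·v = -60.
det = 247·10 − 45² = 445.
m = ((-331)·10 − 45·(-60))/445 = -122/89; c = (247·(-60) − 45·(-331))/445 = 15/89.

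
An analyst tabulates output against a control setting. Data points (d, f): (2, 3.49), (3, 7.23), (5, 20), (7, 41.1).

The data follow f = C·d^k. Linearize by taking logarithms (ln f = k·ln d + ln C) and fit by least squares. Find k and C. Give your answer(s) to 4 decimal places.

k = 1.9695, C = 0.8627

Linearized form: ln f = k·ln d + ln C. From the 4 transformed points,
Over the data: Σln d = 5.3471, Σ(ln d)² = 8.0643, Σln f = 9.9399, Σln d·ln f = 15.0921.
Normal system: [[8.0643, 5.3471]; [5.3471, 4]]·[k, ln C]ᵀ = [15.0921, 9.9399]ᵀ.
Slope k = (n·Σln d·ln f − Σln d·Σln f)/(n·Σ(ln d)² − (Σln d)²) = (4·15.0921 − 5.3471·9.9399)/3.6655 = 1.96945; ln C = (Σln f − k·Σln d)/n = -0.14775, so C = exp(-0.14775) = 0.86265.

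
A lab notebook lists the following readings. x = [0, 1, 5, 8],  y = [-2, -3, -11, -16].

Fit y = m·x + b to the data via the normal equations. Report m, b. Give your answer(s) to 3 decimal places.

m = -1.805, b = -1.683

MᵀM·[m, b]ᵀ = Mᵀy reads: 90·m + 14·b = -186;  14·m + 4·b = -32.
(Σx·x = 90, Σx = 14, Σ1 = 4, Σx·y = -186, Σy = -32.)
Eliminating b: 4·(row 1) − 14·(row 2) gives 164·m = 4·(-186) − 14·(-32) = -296, so m = -74/41.
Then b = ((-32) − 14·(-74/41))/4 = -69/41.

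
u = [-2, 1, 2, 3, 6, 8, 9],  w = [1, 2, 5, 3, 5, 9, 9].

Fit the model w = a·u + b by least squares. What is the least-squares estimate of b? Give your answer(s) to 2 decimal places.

The normal system XᵀX·[a, b]ᵀ = Xᵀw is [[199, 27]; [27, 7]]·[a, b]ᵀ = [202, 34]ᵀ.
det = 199·7 − 27² = 664.
a = (202·7 − 27·34)/664 = 62/83; b = (199·34 − 27·202)/664 = 164/83.

b = 1.98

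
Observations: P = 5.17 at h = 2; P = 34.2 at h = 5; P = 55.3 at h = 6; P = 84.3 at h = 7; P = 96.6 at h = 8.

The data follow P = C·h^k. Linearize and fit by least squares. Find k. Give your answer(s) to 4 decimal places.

k = 2.1583

With ln Pᵢ as the transformed response and ln hᵢ as the regressor:
AᵀA = [[14.3918, 8.1197]; [8.1197, 5]], rhs = [32.1467, 18.1928]ᵀ  (here Σln h = 8.1197, Σ(ln h)² = 14.3918, Σln P = 18.1928, Σln h·ln P = 32.1467).
Slope k = (n·Σln h·ln P − Σln h·Σln P)/(n·Σ(ln h)² − (Σln h)²) = (5·32.1467 − 8.1197·18.1928)/6.0295 = 2.15830; ln C = (Σln P − k·Σln h)/n = 0.13362.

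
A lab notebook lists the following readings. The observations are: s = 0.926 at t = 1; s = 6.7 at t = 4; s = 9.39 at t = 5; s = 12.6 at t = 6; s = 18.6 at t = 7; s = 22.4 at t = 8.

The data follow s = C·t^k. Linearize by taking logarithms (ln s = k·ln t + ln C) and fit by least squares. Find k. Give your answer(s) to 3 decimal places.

k = 1.517

With ln sᵢ as the transformed response and ln tᵢ as the regressor:
AᵀA = [[15.8331, 8.8128]; [8.8128, 6]], rhs = [22.9345, 12.6308]ᵀ  (here Σln t = 8.8128, Σ(ln t)² = 15.8331, Σln s = 12.6308, Σln t·ln s = 22.9345).
Δ = 15.8331·6 − (8.8128)² = 17.3327; k = (22.9345·6 − 8.8128·12.6308)/17.3327 = 1.51702, ln C = (15.8331·12.6308 − 8.8128·22.9345)/17.3327 = -0.12308.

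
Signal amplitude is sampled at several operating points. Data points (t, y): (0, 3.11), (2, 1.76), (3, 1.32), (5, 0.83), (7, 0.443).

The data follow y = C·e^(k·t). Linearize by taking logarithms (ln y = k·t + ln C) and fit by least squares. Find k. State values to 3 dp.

Linearized form: ln y = k·t + ln C. From the 5 transformed points,
AᵀA = [[87.0000, 17.0000]; [17.0000, 5]], rhs = [-4.6674, 0.9771]ᵀ  (here Σt = 17.0000, Σ(t)² = 87.0000, Σln y = 0.9771, Σt·ln y = -4.6674).
Δ = 87.0000·5 − (17.0000)² = 146.0000; k = (-4.6674·5 − 17.0000·0.9771)/146.0000 = -0.27361, ln C = (87.0000·0.9771 − 17.0000·-4.6674)/146.0000 = 1.12568.

k = -0.274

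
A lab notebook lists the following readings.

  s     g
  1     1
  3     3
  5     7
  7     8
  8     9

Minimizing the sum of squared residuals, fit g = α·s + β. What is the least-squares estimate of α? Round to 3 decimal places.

The normal system MᵀM·[α, β]ᵀ = Mᵀg is [[148, 24]; [24, 5]]·[α, β]ᵀ = [173, 28]ᵀ.
Eliminating β: 5·(row 1) − 24·(row 2) gives 164·α = 5·173 − 24·28 = 193, so α = 193/164.
Then β = (28 − 24·(193/164))/5 = -2/41.

α = 1.177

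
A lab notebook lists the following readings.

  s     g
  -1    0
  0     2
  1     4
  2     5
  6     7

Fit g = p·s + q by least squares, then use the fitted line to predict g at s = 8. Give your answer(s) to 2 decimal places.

Compute the Gram sums: Σs·s = 42, Σs = 8, Σ1 = 5.
For Aᵀg: Σs·g = 56, Σg = 18.
So AᵀA·[p, q]ᵀ = Aᵀg: [[42, 8]; [8, 5]]·[p, q]ᵀ = [56, 18]ᵀ.
Δ = 42·5 − 8² = 146.
p = (56·5 − 8·18)/146 = 68/73; q = (42·18 − 8·56)/146 = 154/73.
At s = 8: ĝ = (68/73)·(8) + (154/73)·(1) = 698/73.

ĝ = 9.56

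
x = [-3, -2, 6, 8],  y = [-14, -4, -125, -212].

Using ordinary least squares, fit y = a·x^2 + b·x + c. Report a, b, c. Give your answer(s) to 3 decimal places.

The normal equations are: 5489·a + 693·b + 113·c = -18210;  693·a + 113·b + 9·c = -2396;  113·a + 9·b + 4·c = -355.
(Σx^2·x^2 = 5489, Σx^2·x = 693, Σx^2 = 113, Σx·x = 113, Σx = 9, Σ1 = 4, Σx^2·y = -18210, Σx·y = -2396, Σy = -355.)
Row-reducing yields a = -116035/41044, b = -157921/41044, c = -2336/10261.

a = -2.827, b = -3.848, c = -0.228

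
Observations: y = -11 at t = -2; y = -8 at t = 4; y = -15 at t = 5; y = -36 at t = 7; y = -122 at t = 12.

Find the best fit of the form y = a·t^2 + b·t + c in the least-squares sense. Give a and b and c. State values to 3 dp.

Forming MᵀM = [[24034, 2252, 238]; [2252, 238, 26]; [238, 26, 5]] and Mᵀy = [-19879, -1801, -192]ᵀ gives MᵀM·[a, b, c]ᵀ = Mᵀy.
Solving the 3×3 system (Gaussian elimination) gives a = -724735/692718, b = 1743149/692718, c = -194560/115453.

a = -1.046, b = 2.516, c = -1.685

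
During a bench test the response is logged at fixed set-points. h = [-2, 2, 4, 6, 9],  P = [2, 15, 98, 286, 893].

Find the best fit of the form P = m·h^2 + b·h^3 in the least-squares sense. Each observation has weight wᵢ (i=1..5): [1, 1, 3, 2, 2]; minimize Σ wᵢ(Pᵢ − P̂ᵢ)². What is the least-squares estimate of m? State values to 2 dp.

XᵀWX·[m, b]ᵀ = XᵀWP reads: 16514·m + 136722·b = 170030;  136722·m + 1168610·b = 1444466.
Determinant 16514·1168610 − 136722² = 605520256.
m = (170030·1168610 − 136722·1444466)/605520256 = 151059731/75690032; b = (16514·1444466 − 136722·170030)/605520256 = 75883733/75690032.

m = 2.00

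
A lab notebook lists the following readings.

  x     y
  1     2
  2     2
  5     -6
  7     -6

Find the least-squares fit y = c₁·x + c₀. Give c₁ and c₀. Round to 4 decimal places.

Sums needed: Σx·x = 79, Σx = 15, Σ1 = 4.
Right-hand side: Σx·y = -66, Σy = -8.
Δ = 79·4 − 15² = 91.
c₁ = ((-66)·4 − 15·(-8))/91 = -144/91; c₀ = (79·(-8) − 15·(-66))/91 = 358/91.

c₁ = -1.5824, c₀ = 3.9341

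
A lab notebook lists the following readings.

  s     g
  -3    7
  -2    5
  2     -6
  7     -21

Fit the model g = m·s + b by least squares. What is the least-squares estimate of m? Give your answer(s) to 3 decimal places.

m = -2.823

Sums needed: Σs·s = 66, Σs = 4, Σ1 = 4.
Right-hand side: Σs·g = -190, Σg = -15.
XᵀX·[m, b]ᵀ = Xᵀg becomes [[66, 4]; [4, 4]]·[m, b]ᵀ = [-190, -15]ᵀ.
Eliminating b: 4·(row 1) − 4·(row 2) gives 248·m = 4·(-190) − 4·(-15) = -700, so m = -175/62.
Then b = ((-15) − 4·(-175/62))/4 = -115/124.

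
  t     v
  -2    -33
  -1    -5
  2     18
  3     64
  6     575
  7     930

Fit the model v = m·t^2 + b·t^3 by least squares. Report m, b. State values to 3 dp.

Compute the Gram sums: Σt^2·t^2 = 3811, Σt^2·t^3 = 24825, Σt^3·t^3 = 165163.
Right-hand side: Σt^2·v = 66781, Σt^3·v = 445331.
Normal equations: [[3811, 24825]; [24825, 165163]]·[m, b]ᵀ = [66781, 445331]ᵀ.
Eliminating b: 165163·(row 1) − 24825·(row 2) gives 13155568·m = 165163·66781 − 24825·445331 = -25591772, so m = -6397943/3288892.
Then b = (445331 − 24825·(-6397943/3288892))/165163 = 9829529/3288892.

m = -1.945, b = 2.989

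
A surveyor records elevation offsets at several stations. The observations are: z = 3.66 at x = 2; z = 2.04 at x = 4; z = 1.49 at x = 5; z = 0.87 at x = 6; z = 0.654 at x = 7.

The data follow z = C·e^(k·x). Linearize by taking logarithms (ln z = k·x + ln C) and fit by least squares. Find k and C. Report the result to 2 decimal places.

k = -0.35, C = 7.87

Let Y = ln z. Fitting Y = k·x + ln C by least squares:
AᵀA = [[130.0000, 24.0000]; [24.0000, 5]], rhs = [3.6325, 1.8453]ᵀ  (here Σx = 24.0000, Σ(x)² = 130.0000, Σln z = 1.8453, Σx·ln z = 3.6325).
Δ = 130.0000·5 − (24.0000)² = 74.0000; k = (3.6325·5 − 24.0000·1.8453)/74.0000 = -0.35303, ln C = (130.0000·1.8453 − 24.0000·3.6325)/74.0000 = 2.06360, so C = exp(2.06360) = 7.87426.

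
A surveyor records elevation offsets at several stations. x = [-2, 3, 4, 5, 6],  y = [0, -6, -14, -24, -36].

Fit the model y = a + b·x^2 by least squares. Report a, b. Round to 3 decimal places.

Normal-equation sums: Σ1 = 5, Σx^2 = 90, Σx^2·x^2 = 2274.
For Aᵀy: Σy = -80, Σx^2·y = -2174.
Normal equations: [[5, 90]; [90, 2274]]·[a, b]ᵀ = [-80, -2174]ᵀ.
Determinant 5·2274 − 90² = 3270.
a = ((-80)·2274 − 90·(-2174))/3270 = 458/109; b = (5·(-2174) − 90·(-80))/3270 = -367/327.

a = 4.202, b = -1.122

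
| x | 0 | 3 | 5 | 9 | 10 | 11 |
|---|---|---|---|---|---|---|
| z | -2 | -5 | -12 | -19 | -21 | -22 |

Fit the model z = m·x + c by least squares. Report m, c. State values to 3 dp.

m = -1.941, c = -1.210

Normal-equation sums: Σx·x = 336, Σx = 38, Σ1 = 6.
And Σx·z = -698, Σz = -81.
So AᵀA·[m, c]ᵀ = Aᵀz: [[336, 38]; [38, 6]]·[m, c]ᵀ = [-698, -81]ᵀ.
Δ = 336·6 − 38² = 572.
m = ((-698)·6 − 38·(-81))/572 = -555/286; c = (336·(-81) − 38·(-698))/572 = -173/143.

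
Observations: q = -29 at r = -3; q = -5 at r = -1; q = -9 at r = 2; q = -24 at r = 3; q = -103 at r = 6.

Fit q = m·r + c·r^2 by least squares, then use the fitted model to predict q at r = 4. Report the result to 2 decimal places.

q̂ = -44.41

Entries of XᵀX: Σr·r = 59, Σr·r^2 = 223, Σr^2·r^2 = 1475.
For Xᵀq: Σr·q = -616, Σr^2·q = -4226.
So XᵀX·[m, c]ᵀ = Xᵀq: [[59, 223]; [223, 1475]]·[m, c]ᵀ = [-616, -4226]ᵀ.
det = 59·1475 − 223² = 37296.
m = ((-616)·1475 − 223·(-4226))/37296 = 5633/6216; c = (59·(-4226) − 223·(-616))/37296 = -18661/6216.
At r = 4: q̂ = (5633/6216)·(4) + (-18661/6216)·(16) = -69011/1554.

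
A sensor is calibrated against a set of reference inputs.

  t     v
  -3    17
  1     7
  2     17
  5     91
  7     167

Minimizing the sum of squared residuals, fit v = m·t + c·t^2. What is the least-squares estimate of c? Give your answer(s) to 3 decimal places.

c = 2.956

Normal-equation sums: Σt·t = 88, Σt·t^2 = 450, Σt^2·t^2 = 3124.
And Σt·v = 1614, Σt^2·v = 10686.
Δ = 88·3124 − 450² = 72412.
m = (1614·3124 − 450·10686)/72412 = 58359/18103; c = (88·10686 − 450·1614)/72412 = 53517/18103.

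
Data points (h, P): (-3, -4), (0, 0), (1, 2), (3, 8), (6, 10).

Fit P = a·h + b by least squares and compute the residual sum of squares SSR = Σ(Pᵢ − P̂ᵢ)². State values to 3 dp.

The normal system XᵀX·[a, b]ᵀ = XᵀP is [[55, 7]; [7, 5]]·[a, b]ᵀ = [98, 16]ᵀ.
Determinant 55·5 − 7² = 226.
a = (98·5 − 7·16)/226 = 189/113; b = (55·16 − 7·98)/226 = 97/113.
Residuals: 18/113, -97/113, -60/113, 240/113, -101/113; SSR = 718/113.

SSR = 6.354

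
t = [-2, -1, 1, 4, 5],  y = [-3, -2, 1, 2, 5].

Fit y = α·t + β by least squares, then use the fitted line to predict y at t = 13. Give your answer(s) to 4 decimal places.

Setting ∂/∂α … = 0 gives: 47·α + 7·β = 42;  7·α + 5·β = 3.
(Σt·t = 47, Σt = 7, Σ1 = 5, Σt·y = 42, Σy = 3.)
Eliminating β: 5·(row 1) − 7·(row 2) gives 186·α = 5·42 − 7·3 = 189, so α = 63/62.
Then β = (3 − 7·(63/62))/5 = -51/62.
At t = 13: ŷ = (63/62)·(13) + (-51/62)·(1) = 384/31.

ŷ = 12.3871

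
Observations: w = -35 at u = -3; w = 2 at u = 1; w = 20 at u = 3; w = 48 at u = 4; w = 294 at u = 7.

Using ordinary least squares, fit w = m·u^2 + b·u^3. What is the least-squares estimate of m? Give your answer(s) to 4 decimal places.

Compute the Gram sums: Σu^2·u^2 = 2820, Σu^2·u^3 = 17832, Σu^3·u^3 = 123204.
Moment sums: Σu^2·w = 15041, Σu^3·w = 105401.
Determinant 2820·123204 − 17832² = 29455056.
m = (15041·123204 − 17832·105401)/29455056 = -733313/818196; b = (2820·105401 − 17832·15041)/29455056 = 268701/272732.

m = -0.8963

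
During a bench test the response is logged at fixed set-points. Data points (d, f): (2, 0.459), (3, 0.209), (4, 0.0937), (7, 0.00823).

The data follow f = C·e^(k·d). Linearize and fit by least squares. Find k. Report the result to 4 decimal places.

k = -0.8055

Let Y = ln f. Fitting Y = k·d + ln C by least squares:
Sums: Σd = 16.0000, Σ(d)² = 78.0000, Σln f = -9.5118, Σd·ln f = -49.3241.
Normal system: [[78.0000, 16.0000]; [16.0000, 4]]·[k, ln C]ᵀ = [-49.3241, -9.5118]ᵀ.
Slope k = (n·Σd·ln f − Σd·Σln f)/(n·Σ(d)² − (Σd)²) = (4·-49.3241 − 16.0000·-9.5118)/56.0000 = -0.80551; ln C = (Σln f − k·Σd)/n = 0.84408.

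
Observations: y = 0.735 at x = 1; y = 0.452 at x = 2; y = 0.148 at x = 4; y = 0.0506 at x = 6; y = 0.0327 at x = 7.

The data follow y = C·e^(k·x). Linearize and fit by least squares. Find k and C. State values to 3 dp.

k = -0.528, C = 1.255

With ln yᵢ as the transformed response and xᵢ as the regressor:
AᵀA = [[106.0000, 20.0000]; [20.0000, 5]], rhs = [-51.3837, -9.4167]ᵀ  (here Σx = 20.0000, Σ(x)² = 106.0000, Σln y = -9.4167, Σx·ln y = -51.3837).
Solving (det = 130.0000): k = -0.52757, ln C = 0.22696, so C = exp(0.22696) = 1.25478.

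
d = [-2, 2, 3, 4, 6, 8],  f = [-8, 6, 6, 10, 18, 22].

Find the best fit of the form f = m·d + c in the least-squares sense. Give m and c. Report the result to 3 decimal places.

m = 3.042, c = -1.647

With design matrix X, XᵀX = [[133, 21]; [21, 6]] and Xᵀf = [370, 54]ᵀ.
Eliminating c: 6·(row 1) − 21·(row 2) gives 357·m = 6·370 − 21·54 = 1086, so m = 362/119.
Then c = (54 − 21·(362/119))/6 = -28/17.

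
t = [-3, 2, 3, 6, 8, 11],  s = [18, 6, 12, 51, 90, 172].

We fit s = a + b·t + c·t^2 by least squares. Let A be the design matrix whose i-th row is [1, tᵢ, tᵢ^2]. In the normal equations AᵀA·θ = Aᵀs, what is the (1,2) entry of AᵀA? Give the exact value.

Row 1 ↔ basis 1, column 2 ↔ basis t, so (AᵀA)_{1,2} = Σᵢ t = (1)·(-3) + (1)·(2) + (1)·(3) + (1)·(6) + (1)·(8) + (1)·(11) = 27.

27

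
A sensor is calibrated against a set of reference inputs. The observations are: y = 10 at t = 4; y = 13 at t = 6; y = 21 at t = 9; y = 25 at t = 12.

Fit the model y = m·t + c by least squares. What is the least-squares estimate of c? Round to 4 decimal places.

Setting ∂/∂m … = 0 gives: 277·m + 31·c = 607;  31·m + 4·c = 69.
Δ = 277·4 − 31² = 147.
m = (607·4 − 31·69)/147 = 289/147; c = (277·69 − 31·607)/147 = 296/147.

c = 2.0136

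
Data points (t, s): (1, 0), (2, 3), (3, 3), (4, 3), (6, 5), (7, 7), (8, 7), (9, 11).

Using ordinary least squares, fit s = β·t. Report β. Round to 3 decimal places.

β = 1.004

Compute the Gram sums: Σt·t = 260.
And Σt·s = 261.
Hence β = 261 / 260 ≈ 1.00385.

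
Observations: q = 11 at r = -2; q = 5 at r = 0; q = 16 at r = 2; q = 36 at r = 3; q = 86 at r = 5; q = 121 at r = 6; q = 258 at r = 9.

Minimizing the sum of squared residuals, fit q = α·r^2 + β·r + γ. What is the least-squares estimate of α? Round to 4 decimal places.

α = 2.9471

The normal system AᵀA·[α, β, γ]ᵀ = Aᵀq is [[8595, 1097, 159]; [1097, 159, 23]; [159, 23, 7]]·[α, β, γ]ᵀ = [27836, 3596, 533]ᵀ.
Inverting the 3×3 Gram matrix, [α, β, γ]ᵀ = [883231/299698, 543913/299698, 485379/149849]ᵀ.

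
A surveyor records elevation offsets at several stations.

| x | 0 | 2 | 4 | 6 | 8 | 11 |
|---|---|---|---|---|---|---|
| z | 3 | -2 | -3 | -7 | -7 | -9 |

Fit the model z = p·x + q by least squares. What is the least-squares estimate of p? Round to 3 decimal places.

Normal-equation sums: Σx·x = 241, Σx = 31, Σ1 = 6.
Moment sums: Σx·z = -213, Σz = -25.
Normal equations: [[241, 31]; [31, 6]]·[p, q]ᵀ = [-213, -25]ᵀ.
Δ = 241·6 − 31² = 485.
p = ((-213)·6 − 31·(-25))/485 = -503/485; q = (241·(-25) − 31·(-213))/485 = 578/485.

p = -1.037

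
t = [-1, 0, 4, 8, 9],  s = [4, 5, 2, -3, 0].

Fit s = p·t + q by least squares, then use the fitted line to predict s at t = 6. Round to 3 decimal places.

ŝ = 0.332

Forming MᵀM = [[162, 20]; [20, 5]] and Mᵀs = [-20, 8]ᵀ gives MᵀM·[p, q]ᵀ = Mᵀs.
Determinant 162·5 − 20² = 410.
p = ((-20)·5 − 20·8)/410 = -26/41; q = (162·8 − 20·(-20))/410 = 848/205.
At t = 6: ŝ = (-26/41)·(6) + (848/205)·(1) = 68/205.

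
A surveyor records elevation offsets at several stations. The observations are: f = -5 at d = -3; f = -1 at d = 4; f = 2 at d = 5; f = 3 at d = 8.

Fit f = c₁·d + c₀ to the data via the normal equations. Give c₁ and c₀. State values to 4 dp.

c₁ = 0.7462, c₀ = -2.8615

The normal equations are: 114·c₁ + 14·c₀ = 45;  14·c₁ + 4·c₀ = -1.
Determinant 114·4 − 14² = 260.
c₁ = (45·4 − 14·(-1))/260 = 97/130; c₀ = (114·(-1) − 14·45)/260 = -186/65.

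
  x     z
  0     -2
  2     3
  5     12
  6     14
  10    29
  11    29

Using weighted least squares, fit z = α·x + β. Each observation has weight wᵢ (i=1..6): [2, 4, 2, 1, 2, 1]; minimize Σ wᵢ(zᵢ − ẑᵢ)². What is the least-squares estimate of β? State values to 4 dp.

Normal-equation sums: Σwᵢ·x·x = 423, Σwᵢ·x = 55, Σwᵢ·1 = 12.
And Σwᵢ·x·z = 1127, Σwᵢ·z = 133.
AᵀWA·[α, β]ᵀ = AᵀWz becomes [[423, 55]; [55, 12]]·[α, β]ᵀ = [1127, 133]ᵀ.
Δ = 423·12 − 55² = 2051.
α = (1127·12 − 55·133)/2051 = 887/293; β = (423·133 − 55·1127)/2051 = -818/293.

β = -2.7918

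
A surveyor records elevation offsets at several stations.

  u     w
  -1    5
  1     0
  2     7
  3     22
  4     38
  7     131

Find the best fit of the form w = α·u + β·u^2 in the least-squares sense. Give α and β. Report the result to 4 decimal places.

α = -2.1967, β = 2.9858

Normal-equation sums: Σu·u = 80, Σu·u^2 = 442, Σu^2·u^2 = 2756.
For Xᵀw: Σu·w = 1144, Σu^2·w = 7258.
Normal equations: [[80, 442]; [442, 2756]]·[α, β]ᵀ = [1144, 7258]ᵀ.
det = 80·2756 − 442² = 25116.
α = (1144·2756 − 442·7258)/25116 = -1061/483; β = (80·7258 − 442·1144)/25116 = 18748/6279.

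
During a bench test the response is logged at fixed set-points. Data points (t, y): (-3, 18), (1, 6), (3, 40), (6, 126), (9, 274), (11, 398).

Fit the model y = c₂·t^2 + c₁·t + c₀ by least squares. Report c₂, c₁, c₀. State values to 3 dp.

Setting ∂/∂c₂ … = 0 gives: 22661·c₂ + 2277·c₁ + 257·c₀ = 75416;  2277·c₂ + 257·c₁ + 27·c₀ = 7672;  257·c₂ + 27·c₁ + 6·c₀ = 862.
Inverting the 3×3 Gram matrix, [c₂, c₁, c₀]ᵀ = [1448753/485158, 1600565/485158, 221785/242579]ᵀ.

c₂ = 2.986, c₁ = 3.299, c₀ = 0.914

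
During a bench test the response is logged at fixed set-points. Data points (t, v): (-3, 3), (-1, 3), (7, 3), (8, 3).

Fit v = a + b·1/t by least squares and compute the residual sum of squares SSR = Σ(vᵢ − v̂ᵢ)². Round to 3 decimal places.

Compute the Gram sums: Σ1 = 4, Σ1/t = -179/168, Σ1/t·1/t = 32377/28224.
Moment sums: Σv = 12, Σ1/t·v = -179/56.
AᵀA·[a, b]ᵀ = Aᵀv becomes [[4, -179/168]; [-179/168, 32377/28224]]·[a, b]ᵀ = [12, -179/56]ᵀ.
det = 4·(32377/28224) − (-179/168)² = 32489/9408.
a = (12·(32377/28224) − (-179/168)·(-179/56))/(32489/9408) = 3; b = (4·(-179/56) − (-179/168)·12)/(32489/9408) = 0.
Residuals: 0, 0, 0, 0; SSR = 0.

SSR = 0.000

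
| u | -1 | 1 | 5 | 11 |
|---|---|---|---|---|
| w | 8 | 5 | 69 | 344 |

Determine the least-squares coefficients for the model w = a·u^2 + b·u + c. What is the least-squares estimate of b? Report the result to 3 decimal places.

Compute the Gram sums: Σu^2·u^2 = 15268, Σu^2·u = 1456, Σu^2 = 148, Σu·u = 148, Σu = 16, Σ1 = 4.
Right-hand side: Σu^2·w = 43362, Σu·w = 4126, Σw = 426.
So XᵀX·[a, b, c]ᵀ = Xᵀw: [[15268, 1456, 148]; [1456, 148, 16]; [148, 16, 4]]·[a, b, c]ᵀ = [43362, 4126, 426]ᵀ.
Solving the 3×3 system (Gaussian elimination) gives a = 98/33, b = -113/66, c = 229/66.

b = -1.712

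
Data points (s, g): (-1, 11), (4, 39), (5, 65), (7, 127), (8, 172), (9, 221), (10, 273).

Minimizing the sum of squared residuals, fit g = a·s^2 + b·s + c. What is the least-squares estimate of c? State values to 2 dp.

c = 4.61

With design matrix A, AᵀA = [[23940, 2772, 336]; [2772, 336, 42]; [336, 42, 7]] and Aᵀg = [64692, 7454, 908]ᵀ.
Inverting the 3×3 Gram matrix, [a, b, c]ᵀ = [509/168, -569/168, 129/28]ᵀ.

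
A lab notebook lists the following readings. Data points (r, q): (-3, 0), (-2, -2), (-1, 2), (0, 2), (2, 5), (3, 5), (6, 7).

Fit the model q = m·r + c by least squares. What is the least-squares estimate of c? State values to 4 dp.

With design matrix X, XᵀX = [[63, 5]; [5, 7]] and Xᵀq = [69, 19]ᵀ.
det = 63·7 − 5² = 416.
m = (69·7 − 5·19)/416 = 97/104; c = (63·19 − 5·69)/416 = 213/104.

c = 2.0481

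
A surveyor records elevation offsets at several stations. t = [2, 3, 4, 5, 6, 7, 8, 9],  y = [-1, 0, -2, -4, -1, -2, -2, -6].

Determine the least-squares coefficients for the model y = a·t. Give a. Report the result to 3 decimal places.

a = -0.423

Sums needed: Σt·t = 284.
Moment sums: Σt·y = -120.
So XᵀX·[a]ᵀ = Xᵀy: [[284]]·[a]ᵀ = [-120]ᵀ.
Hence a = -120 / 284 ≈ -0.422535.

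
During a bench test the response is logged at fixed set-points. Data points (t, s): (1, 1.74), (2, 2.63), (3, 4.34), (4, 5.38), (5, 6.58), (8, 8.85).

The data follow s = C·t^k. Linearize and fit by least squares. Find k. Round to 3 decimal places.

With ln sᵢ as the transformed response and ln tᵢ as the regressor:
Σln t = 6.8669, Σ(ln t)² = 10.5236, Σln s = 8.7359, Σln t·ln s = 12.1819.
Normal system: [[10.5236, 6.8669]; [6.8669, 6]]·[k, ln C]ᵀ = [12.1819, 8.7359]ᵀ.
Solving (det = 15.9867): k = 0.81959, ln C = 0.51797.

k = 0.820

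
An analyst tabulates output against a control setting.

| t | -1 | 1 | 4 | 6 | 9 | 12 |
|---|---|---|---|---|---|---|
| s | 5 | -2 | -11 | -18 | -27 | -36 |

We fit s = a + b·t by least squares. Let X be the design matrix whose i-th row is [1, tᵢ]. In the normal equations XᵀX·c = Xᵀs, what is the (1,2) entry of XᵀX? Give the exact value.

Row 1 ↔ basis 1, column 2 ↔ basis t, so (XᵀX)_{1,2} = Σᵢ t = (1)·(-1) + (1)·(1) + (1)·(4) + (1)·(6) + (1)·(9) + (1)·(12) = 31.

31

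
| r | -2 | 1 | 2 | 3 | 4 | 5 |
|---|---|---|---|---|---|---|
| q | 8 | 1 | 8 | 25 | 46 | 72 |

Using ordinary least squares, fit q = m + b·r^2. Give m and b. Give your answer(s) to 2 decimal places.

Sums needed: Σ1 = 6, Σr^2 = 59, Σr^2·r^2 = 995.
Right-hand side: Σq = 160, Σr^2·q = 2826.
So AᵀA·[m, b]ᵀ = Aᵀq: [[6, 59]; [59, 995]]·[m, b]ᵀ = [160, 2826]ᵀ.
Δ = 6·995 − 59² = 2489.
m = (160·995 − 59·2826)/2489 = -7534/2489; b = (6·2826 − 59·160)/2489 = 7516/2489.

m = -3.03, b = 3.02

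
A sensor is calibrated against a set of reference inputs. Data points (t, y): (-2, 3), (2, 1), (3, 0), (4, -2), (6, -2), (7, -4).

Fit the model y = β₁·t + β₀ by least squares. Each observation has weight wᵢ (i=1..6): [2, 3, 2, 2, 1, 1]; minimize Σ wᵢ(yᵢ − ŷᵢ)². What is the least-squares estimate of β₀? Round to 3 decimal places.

The normal system MᵀWM·[β₁, β₀]ᵀ = MᵀWy is [[155, 29]; [29, 11]]·[β₁, β₀]ᵀ = [-62, -1]ᵀ.
Determinant 155·11 − 29² = 864.
β₁ = ((-62)·11 − 29·(-1))/864 = -653/864; β₀ = (155·(-1) − 29·(-62))/864 = 1643/864.

β₀ = 1.902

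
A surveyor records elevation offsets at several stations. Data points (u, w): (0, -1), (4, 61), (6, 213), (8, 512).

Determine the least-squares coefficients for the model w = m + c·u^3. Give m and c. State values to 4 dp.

Forming MᵀM = [[4, 792]; [792, 312896]] and Mᵀw = [785, 312056]ᵀ gives MᵀM·[m, c]ᵀ = Mᵀw.
Determinant 4·312896 − 792² = 624320.
m = (785·312896 − 792·312056)/624320 = -23828/9755; c = (4·312056 − 792·785)/624320 = 78313/78040.

m = -2.4426, c = 1.0035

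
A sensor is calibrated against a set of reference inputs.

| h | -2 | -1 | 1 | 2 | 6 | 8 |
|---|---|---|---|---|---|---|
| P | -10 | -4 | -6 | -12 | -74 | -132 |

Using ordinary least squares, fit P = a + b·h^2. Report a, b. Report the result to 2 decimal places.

a = -2.85, b = -2.01

Setting ∂/∂a … = 0 gives: 6·a + 110·b = -238;  110·a + 5426·b = -11210.
(Σ1 = 6, Σh^2 = 110, Σh^2·h^2 = 5426, ΣP = -238, Σh^2·P = -11210.)
det = 6·5426 − 110² = 20456.
a = ((-238)·5426 − 110·(-11210))/20456 = -7286/2557; b = (6·(-11210) − 110·(-238))/20456 = -5135/2557.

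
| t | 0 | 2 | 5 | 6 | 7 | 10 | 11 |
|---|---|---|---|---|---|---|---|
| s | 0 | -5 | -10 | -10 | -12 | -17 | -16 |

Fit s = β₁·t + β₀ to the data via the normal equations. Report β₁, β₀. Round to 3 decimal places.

Compute the Gram sums: Σt·t = 335, Σt = 41, Σ1 = 7.
Right-hand side: Σt·s = -550, Σs = -70.
Δ = 335·7 − 41² = 664.
β₁ = ((-550)·7 − 41·(-70))/664 = -245/166; β₀ = (335·(-70) − 41·(-550))/664 = -225/166.

β₁ = -1.476, β₀ = -1.355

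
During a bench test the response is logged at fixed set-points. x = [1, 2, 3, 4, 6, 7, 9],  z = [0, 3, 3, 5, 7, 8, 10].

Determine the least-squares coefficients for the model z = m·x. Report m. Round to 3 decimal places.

m = 1.138

Entries of AᵀA: Σx·x = 196.
For Aᵀz: Σx·z = 223.
m = 223/196 = 1.13776.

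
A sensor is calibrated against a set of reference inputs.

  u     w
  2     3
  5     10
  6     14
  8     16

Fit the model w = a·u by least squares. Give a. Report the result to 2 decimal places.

The normal system MᵀM·[a]ᵀ = Mᵀw is [[129]]·[a]ᵀ = [268]ᵀ.
Hence a = 268 / 129 ≈ 2.07752.

a = 2.08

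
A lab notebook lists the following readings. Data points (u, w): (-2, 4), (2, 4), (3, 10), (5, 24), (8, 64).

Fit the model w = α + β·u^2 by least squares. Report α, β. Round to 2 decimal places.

AᵀA·[α, β]ᵀ = Aᵀw reads: 5·α + 106·β = 106;  106·α + 4834·β = 4818.
Determinant 5·4834 − 106² = 12934.
α = (106·4834 − 106·4818)/12934 = 848/6467; β = (5·4818 − 106·106)/12934 = 6427/6467.

α = 0.13, β = 0.99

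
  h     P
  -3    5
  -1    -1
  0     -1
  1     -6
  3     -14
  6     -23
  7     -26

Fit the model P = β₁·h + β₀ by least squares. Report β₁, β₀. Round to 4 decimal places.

β₁ = -3.2085, β₀ = -3.4700

Entries of MᵀM: Σh·h = 105, Σh = 13, Σ1 = 7.
Right-hand side: Σh·P = -382, ΣP = -66.
So MᵀM·[β₁, β₀]ᵀ = MᵀP: [[105, 13]; [13, 7]]·[β₁, β₀]ᵀ = [-382, -66]ᵀ.
Eliminating β₀: 7·(row 1) − 13·(row 2) gives 566·β₁ = 7·(-382) − 13·(-66) = -1816, so β₁ = -908/283.
Then β₀ = ((-66) − 13·(-908/283))/7 = -982/283.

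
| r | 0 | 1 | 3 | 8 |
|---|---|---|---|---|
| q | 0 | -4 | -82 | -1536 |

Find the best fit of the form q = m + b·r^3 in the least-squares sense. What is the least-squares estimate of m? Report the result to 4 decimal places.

m = -0.6720

The normal equations are: 4·m + 540·b = -1622;  540·m + 262874·b = -788650.
Eliminating b: 262874·(row 1) − 540·(row 2) gives 759896·m = 262874·(-1622) − 540·(-788650) = -510628, so m = -127657/189974.
Then b = ((-788650) − 540·(-127657/189974))/262874 = -284840/94987.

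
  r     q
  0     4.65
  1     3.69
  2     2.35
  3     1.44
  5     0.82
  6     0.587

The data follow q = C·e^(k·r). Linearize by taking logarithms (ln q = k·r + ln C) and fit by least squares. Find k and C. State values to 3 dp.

Linearized form: ln q = k·r + ln C. From the 6 transformed points,
Σr = 17.0000, Σ(r)² = 75.0000, Σln q = 3.3304, Σr·ln q = -0.0803.
Normal system: [[75.0000, 17.0000]; [17.0000, 6]]·[k, ln C]ᵀ = [-0.0803, 3.3304]ᵀ.
Slope k = (n·Σr·ln q − Σr·Σln q)/(n·Σ(r)² − (Σr)²) = (6·-0.0803 − 17.0000·3.3304)/161.0000 = -0.35464; ln C = (Σln q − k·Σr)/n = 1.55989, so C = exp(1.55989) = 4.75829.

k = -0.355, C = 4.758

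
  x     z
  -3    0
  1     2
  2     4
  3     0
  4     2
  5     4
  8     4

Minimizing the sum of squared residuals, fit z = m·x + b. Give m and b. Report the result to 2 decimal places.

From the data, Σx·x = 128, Σx = 20, Σ1 = 7.
Moment sums: Σx·z = 70, Σz = 16.
Normal equations: [[128, 20]; [20, 7]]·[m, b]ᵀ = [70, 16]ᵀ.
Eliminating b: 7·(row 1) − 20·(row 2) gives 496·m = 7·70 − 20·16 = 170, so m = 85/248.
Then b = (16 − 20·(85/248))/7 = 81/62.

m = 0.34, b = 1.31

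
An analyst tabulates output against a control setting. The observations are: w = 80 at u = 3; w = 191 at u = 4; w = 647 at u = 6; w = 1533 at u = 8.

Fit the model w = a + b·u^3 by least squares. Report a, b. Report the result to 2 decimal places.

Compute the Gram sums: Σ1 = 4, Σu^3 = 819, Σu^3·u^3 = 313625.
Moment sums: Σw = 2451, Σu^3·w = 939032.
Eliminating b: 313625·(row 1) − 819·(row 2) gives 583739·a = 313625·2451 − 819·939032 = -372333, so a = -28641/44903.
Then b = (939032 − 819·(-28641/44903))/313625 = 1748759/583739.

a = -0.64, b = 3.00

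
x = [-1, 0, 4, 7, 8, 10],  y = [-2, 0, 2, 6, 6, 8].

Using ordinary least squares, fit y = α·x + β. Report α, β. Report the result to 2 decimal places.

Normal-equation sums: Σx·x = 230, Σx = 28, Σ1 = 6.
Right-hand side: Σx·y = 180, Σy = 20.
AᵀA·[α, β]ᵀ = Aᵀy becomes [[230, 28]; [28, 6]]·[α, β]ᵀ = [180, 20]ᵀ.
Δ = 230·6 − 28² = 596.
α = (180·6 − 28·20)/596 = 130/149; β = (230·20 − 28·180)/596 = -110/149.

α = 0.87, β = -0.74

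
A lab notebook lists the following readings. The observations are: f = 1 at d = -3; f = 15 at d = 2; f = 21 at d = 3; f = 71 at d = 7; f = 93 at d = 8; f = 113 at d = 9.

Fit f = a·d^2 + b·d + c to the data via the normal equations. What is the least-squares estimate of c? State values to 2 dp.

MᵀM·[a, b, c]ᵀ = Mᵀf reads: 13236·a + 1592·b + 216·c = 18842;  1592·a + 216·b + 26·c = 2348;  216·a + 26·b + 6·c = 314.
(Σd^2·d^2 = 13236, Σd^2·d = 1592, Σd^2 = 216, Σd·d = 216, Σd = 26, Σ1 = 6, Σd^2·f = 18842, Σd·f = 2348, Σf = 314.)
Inverting the 3×3 Gram matrix, [a, b, c]ᵀ = [32809/33466, 55739/16733, 43596/16733]ᵀ.

c = 2.61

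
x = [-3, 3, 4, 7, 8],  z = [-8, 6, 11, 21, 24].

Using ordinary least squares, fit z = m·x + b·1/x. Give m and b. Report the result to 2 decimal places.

Compute the Gram sums: Σx·x = 147, Σx·1/x = 5, Σ1/x·1/x = 9053/28224.
And Σx·z = 425, Σ1/x·z = 161/12.
Δ = 147·(9053/28224) − 5² = 4253/192.
m = (425·(9053/28224) − 5·(161/12))/(4253/192) = 1954165/625191; b = (147·(161/12) − 5·425)/(4253/192) = -29328/4253.

m = 3.13, b = -6.90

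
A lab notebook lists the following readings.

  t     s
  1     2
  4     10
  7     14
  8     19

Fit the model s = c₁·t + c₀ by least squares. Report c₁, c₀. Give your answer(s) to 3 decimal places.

c₁ = 2.233, c₀ = 0.083

The normal system MᵀM·[c₁, c₀]ᵀ = Mᵀs is [[130, 20]; [20, 4]]·[c₁, c₀]ᵀ = [292, 45]ᵀ.
Determinant 130·4 − 20² = 120.
c₁ = (292·4 − 20·45)/120 = 67/30; c₀ = (130·45 − 20·292)/120 = 1/12.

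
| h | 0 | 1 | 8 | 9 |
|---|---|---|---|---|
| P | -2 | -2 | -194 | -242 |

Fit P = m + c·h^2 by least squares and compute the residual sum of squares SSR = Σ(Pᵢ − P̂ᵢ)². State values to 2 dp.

SSR = 8.86

Compute the Gram sums: Σ1 = 4, Σh^2 = 146, Σh^2·h^2 = 10658.
For XᵀP: ΣP = -440, Σh^2·P = -32020.
So XᵀX·[m, c]ᵀ = XᵀP: [[4, 146]; [146, 10658]]·[m, c]ᵀ = [-440, -32020]ᵀ.
Determinant 4·10658 − 146² = 21316.
m = ((-440)·10658 − 146·(-32020))/21316 = -50/73; c = (4·(-32020) − 146·(-440))/21316 = -15960/5329.
Residuals: -96/73, 8952/5329, -8736/5329, 6792/5329; SSR = 47232/5329.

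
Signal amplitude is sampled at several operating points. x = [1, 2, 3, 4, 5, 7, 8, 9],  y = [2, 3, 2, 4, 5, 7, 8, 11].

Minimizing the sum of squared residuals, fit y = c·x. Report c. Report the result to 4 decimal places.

c = 1.0723

MᵀM·[c]ᵀ = Mᵀy reads: 249·c = 267.
Hence c = 267 / 249 ≈ 1.07229.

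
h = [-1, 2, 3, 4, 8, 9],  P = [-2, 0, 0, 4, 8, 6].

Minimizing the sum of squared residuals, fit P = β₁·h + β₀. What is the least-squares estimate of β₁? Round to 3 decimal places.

Normal-equation sums: Σh·h = 175, Σh = 25, Σ1 = 6.
Moment sums: Σh·P = 136, ΣP = 16.
det = 175·6 − 25² = 425.
β₁ = (136·6 − 25·16)/425 = 416/425; β₀ = (175·16 − 25·136)/425 = -24/17.

β₁ = 0.979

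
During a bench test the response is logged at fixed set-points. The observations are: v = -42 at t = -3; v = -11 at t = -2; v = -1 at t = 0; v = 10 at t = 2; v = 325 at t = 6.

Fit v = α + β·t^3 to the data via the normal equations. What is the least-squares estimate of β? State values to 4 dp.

Normal-equation sums: Σ1 = 5, Σt^3 = 189, Σt^3·t^3 = 47513.
Right-hand side: Σv = 281, Σt^3·v = 71502.
So MᵀM·[α, β]ᵀ = Mᵀv: [[5, 189]; [189, 47513]]·[α, β]ᵀ = [281, 71502]ᵀ.
Eliminating β: 47513·(row 1) − 189·(row 2) gives 201844·α = 47513·281 − 189·71502 = -162725, so α = -162725/201844.
Then β = (71502 − 189·(-162725/201844))/47513 = 304401/201844.

β = 1.5081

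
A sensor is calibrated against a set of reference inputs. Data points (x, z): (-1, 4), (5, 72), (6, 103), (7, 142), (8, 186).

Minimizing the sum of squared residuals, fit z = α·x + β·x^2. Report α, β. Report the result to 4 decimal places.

α = -0.6814, β = 2.9918

Forming AᵀA = [[175, 1195]; [1195, 8419]] and Aᵀz = [3456, 24374]ᵀ gives AᵀA·[α, β]ᵀ = Aᵀz.
det = 175·8419 − 1195² = 45300.
α = (3456·8419 − 1195·24374)/45300 = -15433/22650; β = (175·24374 − 1195·3456)/45300 = 13553/4530.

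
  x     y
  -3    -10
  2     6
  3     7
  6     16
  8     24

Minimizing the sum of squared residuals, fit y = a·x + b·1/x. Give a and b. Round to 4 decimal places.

Compute the Gram sums: Σx·x = 122, Σx·1/x = 5, Σ1/x·1/x = 33/64.
Moment sums: Σx·y = 351, Σ1/x·y = 43/3.
Normal equations: [[122, 5]; [5, 33/64]]·[a, b]ᵀ = [351, 43/3]ᵀ.
det = 122·(33/64) − 5² = 1213/32.
a = (351·(33/64) − 5·(43/3))/(1213/32) = 20989/7278; b = (122·(43/3) − 5·351)/(1213/32) = -608/3639.

a = 2.8839, b = -0.1671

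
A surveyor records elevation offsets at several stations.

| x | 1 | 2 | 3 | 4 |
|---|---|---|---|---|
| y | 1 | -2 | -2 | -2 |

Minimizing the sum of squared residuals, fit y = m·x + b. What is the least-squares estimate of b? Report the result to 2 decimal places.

Entries of MᵀM: Σx·x = 30, Σx = 10, Σ1 = 4.
And Σx·y = -17, Σy = -5.
So MᵀM·[m, b]ᵀ = Mᵀy: [[30, 10]; [10, 4]]·[m, b]ᵀ = [-17, -5]ᵀ.
det = 30·4 − 10² = 20.
m = ((-17)·4 − 10·(-5))/20 = -9/10; b = (30·(-5) − 10·(-17))/20 = 1.

b = 1.00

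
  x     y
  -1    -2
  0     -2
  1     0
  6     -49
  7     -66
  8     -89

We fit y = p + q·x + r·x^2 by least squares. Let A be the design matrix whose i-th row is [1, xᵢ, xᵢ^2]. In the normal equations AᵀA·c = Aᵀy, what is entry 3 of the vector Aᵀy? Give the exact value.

Entry 3 ↔ basis x^2, so (Aᵀy)_{3} = Σᵢ (x^2)·yᵢ = (1)·(-2) + (0)·(-2) + (1)·(0) + (36)·(-49) + (49)·(-66) + (64)·(-89) = -10696.

-10696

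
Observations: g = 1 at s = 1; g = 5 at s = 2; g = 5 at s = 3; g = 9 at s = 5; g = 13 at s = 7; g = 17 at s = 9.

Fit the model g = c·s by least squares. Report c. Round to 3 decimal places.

c = 1.864

XᵀX·[c]ᵀ = Xᵀg reads: 169·c = 315.
(Σs·s = 169, Σs·g = 315.)
Hence c = 315 / 169 ≈ 1.86391.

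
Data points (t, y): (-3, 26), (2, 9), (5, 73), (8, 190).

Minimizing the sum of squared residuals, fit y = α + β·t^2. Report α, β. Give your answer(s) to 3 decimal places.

With design matrix X, XᵀX = [[4, 102]; [102, 4818]] and Xᵀy = [298, 14255]ᵀ.
Eliminating β: 4818·(row 1) − 102·(row 2) gives 8868·α = 4818·298 − 102·14255 = -18246, so α = -3041/1478.
Then β = (14255 − 102·(-3041/1478))/4818 = 6656/2217.

α = -2.058, β = 3.002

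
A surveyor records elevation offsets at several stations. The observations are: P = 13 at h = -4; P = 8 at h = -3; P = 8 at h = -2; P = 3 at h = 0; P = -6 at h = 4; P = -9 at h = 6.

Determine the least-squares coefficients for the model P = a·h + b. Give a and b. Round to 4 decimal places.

a = -2.1381, b = 3.1897

XᵀX·[a, b]ᵀ = XᵀP reads: 81·a + 1·b = -170;  1·a + 6·b = 17.
(Σh·h = 81, Σh = 1, Σ1 = 6, Σh·P = -170, ΣP = 17.)
Δ = 81·6 − 1² = 485.
a = ((-170)·6 − 1·17)/485 = -1037/485; b = (81·17 − 1·(-170))/485 = 1547/485.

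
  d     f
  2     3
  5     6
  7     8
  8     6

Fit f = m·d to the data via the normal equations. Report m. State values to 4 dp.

MᵀM·[m]ᵀ = Mᵀf reads: 142·m = 140.
Hence m = 140 / 142 ≈ 0.985915.

m = 0.9859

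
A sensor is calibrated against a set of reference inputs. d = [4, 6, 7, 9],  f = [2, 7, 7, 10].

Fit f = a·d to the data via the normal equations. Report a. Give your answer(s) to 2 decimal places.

a = 1.04

Entries of MᵀM: Σd·d = 182.
For Mᵀf: Σd·f = 189.
So MᵀM·[a]ᵀ = Mᵀf: [[182]]·[a]ᵀ = [189]ᵀ.
a = 189/182 = 1.03846.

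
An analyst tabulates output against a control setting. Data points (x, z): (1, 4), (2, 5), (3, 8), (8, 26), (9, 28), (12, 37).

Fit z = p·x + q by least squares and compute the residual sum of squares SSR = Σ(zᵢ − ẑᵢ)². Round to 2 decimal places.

Forming AᵀA = [[303, 35]; [35, 6]] and Aᵀz = [942, 108]ᵀ gives AᵀA·[p, q]ᵀ = Aᵀz.
Determinant 303·6 − 35² = 593.
p = (942·6 − 35·108)/593 = 1872/593; q = (303·108 − 35·942)/593 = -246/593.
Residuals: 746/593, -533/593, -626/593, 688/593, 2/593, -277/593; SSR = 3006/593.

SSR = 5.07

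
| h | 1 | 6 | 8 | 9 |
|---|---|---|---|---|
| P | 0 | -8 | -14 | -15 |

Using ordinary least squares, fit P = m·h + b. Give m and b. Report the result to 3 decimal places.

XᵀX·[m, b]ᵀ = XᵀP reads: 182·m + 24·b = -295;  24·m + 4·b = -37.
Eliminating b: 4·(row 1) − 24·(row 2) gives 152·m = 4·(-295) − 24·(-37) = -292, so m = -73/38.
Then b = ((-37) − 24·(-73/38))/4 = 173/76.

m = -1.921, b = 2.276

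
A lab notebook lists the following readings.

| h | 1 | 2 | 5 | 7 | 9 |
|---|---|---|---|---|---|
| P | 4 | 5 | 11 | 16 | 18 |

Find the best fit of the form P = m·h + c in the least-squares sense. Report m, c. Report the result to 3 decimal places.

Compute the Gram sums: Σh·h = 160, Σh = 24, Σ1 = 5.
And Σh·P = 343, ΣP = 54.
Normal equations: [[160, 24]; [24, 5]]·[m, c]ᵀ = [343, 54]ᵀ.
Eliminating c: 5·(row 1) − 24·(row 2) gives 224·m = 5·343 − 24·54 = 419, so m = 419/224.
Then c = (54 − 24·(419/224))/5 = 51/28.

m = 1.871, c = 1.821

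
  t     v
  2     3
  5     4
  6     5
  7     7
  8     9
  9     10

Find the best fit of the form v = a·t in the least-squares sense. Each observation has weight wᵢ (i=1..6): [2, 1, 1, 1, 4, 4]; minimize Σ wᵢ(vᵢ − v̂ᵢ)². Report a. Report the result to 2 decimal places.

a = 1.09

From the data, Σwᵢ·t·t = 698.
For MᵀWv: Σwᵢ·t·v = 759.
MᵀWM·[a]ᵀ = MᵀWv becomes [[698]]·[a]ᵀ = [759]ᵀ.
a = 759/698 = 1.08739.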